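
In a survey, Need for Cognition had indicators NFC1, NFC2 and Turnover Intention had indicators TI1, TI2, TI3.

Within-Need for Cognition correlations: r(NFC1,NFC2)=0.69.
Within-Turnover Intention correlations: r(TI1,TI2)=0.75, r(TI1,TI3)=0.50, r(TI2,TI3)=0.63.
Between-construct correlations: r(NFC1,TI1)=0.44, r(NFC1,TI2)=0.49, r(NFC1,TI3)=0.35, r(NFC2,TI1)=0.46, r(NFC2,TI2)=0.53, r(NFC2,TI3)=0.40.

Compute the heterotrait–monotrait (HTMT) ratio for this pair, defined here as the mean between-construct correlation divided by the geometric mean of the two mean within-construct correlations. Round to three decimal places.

Mean between = 2.67/6 = 0.4450.
Mean within-NFC = 0.69/1 = 0.6900; mean within-TI = 1.88/3 = 0.6267.
Geometric mean = √(0.6900 × 0.6267) = 0.6576.
HTMT = 0.4450 / 0.6576 = 0.677.

0.677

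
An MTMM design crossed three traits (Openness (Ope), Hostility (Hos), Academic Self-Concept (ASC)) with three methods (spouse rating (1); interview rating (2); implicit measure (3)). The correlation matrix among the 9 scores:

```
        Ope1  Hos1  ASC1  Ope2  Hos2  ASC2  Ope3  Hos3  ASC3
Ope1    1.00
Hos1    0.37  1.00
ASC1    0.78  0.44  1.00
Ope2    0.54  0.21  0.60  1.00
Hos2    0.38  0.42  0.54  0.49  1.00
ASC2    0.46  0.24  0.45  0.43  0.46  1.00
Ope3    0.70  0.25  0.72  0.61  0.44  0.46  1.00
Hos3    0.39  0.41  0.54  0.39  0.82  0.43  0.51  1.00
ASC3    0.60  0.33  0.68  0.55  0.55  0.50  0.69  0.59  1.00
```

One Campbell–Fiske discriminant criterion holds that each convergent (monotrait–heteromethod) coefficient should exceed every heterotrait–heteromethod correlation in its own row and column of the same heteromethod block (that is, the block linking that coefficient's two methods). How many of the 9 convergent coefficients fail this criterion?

7

Convergent coefficients and their comparison sets:
Ope (methods 1·2): 0.54 vs {0.38, 0.21, 0.46, 0.60} → fail.
Ope (methods 1·3): 0.70 vs {0.39, 0.25, 0.60, 0.72} → fail.
Ope (methods 2·3): 0.61 vs {0.39, 0.44, 0.55, 0.46} → pass.
Hos (methods 1·2): 0.42 vs {0.21, 0.38, 0.24, 0.54} → fail.
Hos (methods 1·3): 0.41 vs {0.25, 0.39, 0.33, 0.54} → fail.
Hos (methods 2·3): 0.82 vs {0.44, 0.39, 0.55, 0.43} → pass.
ASC (methods 1·2): 0.45 vs {0.60, 0.46, 0.54, 0.24} → fail.
ASC (methods 1·3): 0.68 vs {0.72, 0.60, 0.54, 0.33} → fail.
ASC (methods 2·3): 0.50 vs {0.46, 0.55, 0.43, 0.55} → fail.
7 of 9 fail.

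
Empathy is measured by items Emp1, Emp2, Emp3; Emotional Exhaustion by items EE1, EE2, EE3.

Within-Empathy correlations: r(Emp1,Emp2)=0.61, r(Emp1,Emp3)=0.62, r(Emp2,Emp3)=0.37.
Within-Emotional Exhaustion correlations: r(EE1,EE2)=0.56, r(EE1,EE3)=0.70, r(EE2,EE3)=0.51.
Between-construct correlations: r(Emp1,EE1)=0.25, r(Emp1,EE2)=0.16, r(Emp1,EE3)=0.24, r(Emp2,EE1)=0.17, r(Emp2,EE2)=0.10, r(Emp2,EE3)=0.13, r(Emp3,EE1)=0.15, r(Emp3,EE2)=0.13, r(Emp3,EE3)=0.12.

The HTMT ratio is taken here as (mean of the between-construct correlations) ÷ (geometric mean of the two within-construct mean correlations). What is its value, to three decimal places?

Mean heterotrait r = 1.45/9 = 0.1611.
Mean within-Emp = 1.60/3 = 0.5333; mean within-EE = 1.77/3 = 0.5900.
Geometric mean = √(0.5333 × 0.5900) = 0.5609.
HTMT = 0.1611 / 0.5609 = 0.287.

0.287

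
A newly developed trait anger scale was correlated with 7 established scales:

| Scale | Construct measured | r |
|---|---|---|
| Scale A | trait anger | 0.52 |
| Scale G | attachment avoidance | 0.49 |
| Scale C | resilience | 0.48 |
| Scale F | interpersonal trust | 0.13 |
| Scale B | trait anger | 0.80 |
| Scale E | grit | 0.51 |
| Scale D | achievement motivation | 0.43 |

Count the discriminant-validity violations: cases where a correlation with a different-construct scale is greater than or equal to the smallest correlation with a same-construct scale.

0

Convergent (same construct = trait anger): Scale A, Scale B.
Smallest convergent = 0.52. Discriminant values: 0.49, 0.48, 0.13, 0.51, 0.43; count ≥ 0.52 → 0.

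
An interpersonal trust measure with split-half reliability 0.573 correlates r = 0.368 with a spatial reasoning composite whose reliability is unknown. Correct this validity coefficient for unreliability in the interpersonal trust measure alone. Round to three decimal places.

0.486

Single correction: r_c = r_obs / √r_xx = 0.368 / √0.573 = 0.368 / 0.7570 ≈ 0.486.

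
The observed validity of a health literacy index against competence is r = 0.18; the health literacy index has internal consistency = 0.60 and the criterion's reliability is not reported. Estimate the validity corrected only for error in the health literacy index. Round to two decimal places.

0.23

Single correction: r_c = r_obs / √r_xx = 0.18 / √0.60 = 0.18 / 0.7746 ≈ 0.23.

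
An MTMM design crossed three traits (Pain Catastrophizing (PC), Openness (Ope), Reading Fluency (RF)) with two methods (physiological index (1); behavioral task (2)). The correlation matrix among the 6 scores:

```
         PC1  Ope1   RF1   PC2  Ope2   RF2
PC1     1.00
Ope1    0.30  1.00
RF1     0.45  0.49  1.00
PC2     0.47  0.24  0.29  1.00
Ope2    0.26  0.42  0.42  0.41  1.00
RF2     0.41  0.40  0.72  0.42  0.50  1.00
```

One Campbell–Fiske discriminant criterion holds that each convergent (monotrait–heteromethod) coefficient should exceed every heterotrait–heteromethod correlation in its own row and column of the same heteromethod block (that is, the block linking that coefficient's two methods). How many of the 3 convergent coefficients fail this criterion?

Each convergent coefficient versus the relevant comparison correlations:
PC (methods 1·2): 0.47 vs {0.26, 0.24, 0.41, 0.29} → pass.
Ope (methods 1·2): 0.42 vs {0.24, 0.26, 0.40, 0.42} → fail.
RF (methods 1·2): 0.72 vs {0.29, 0.41, 0.42, 0.40} → pass.
1 of 3 fail.

1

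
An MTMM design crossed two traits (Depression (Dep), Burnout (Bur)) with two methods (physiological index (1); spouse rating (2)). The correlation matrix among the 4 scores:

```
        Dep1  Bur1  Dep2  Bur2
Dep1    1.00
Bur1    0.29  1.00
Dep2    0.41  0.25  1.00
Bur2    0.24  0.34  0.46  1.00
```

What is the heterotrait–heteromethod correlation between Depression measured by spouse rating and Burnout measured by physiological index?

0.25

Different traits and methods: r(Dep2, Bur1) = 0.25.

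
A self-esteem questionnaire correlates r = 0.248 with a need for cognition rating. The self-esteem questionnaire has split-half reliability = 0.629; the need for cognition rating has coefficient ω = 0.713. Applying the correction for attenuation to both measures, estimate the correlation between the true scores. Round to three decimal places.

r_true = r_obs / √(r_xx · r_yy) = 0.248 / √(0.629 × 0.713) = 0.248 / √0.448477 = 0.248 / 0.6697 ≈ 0.370.

0.370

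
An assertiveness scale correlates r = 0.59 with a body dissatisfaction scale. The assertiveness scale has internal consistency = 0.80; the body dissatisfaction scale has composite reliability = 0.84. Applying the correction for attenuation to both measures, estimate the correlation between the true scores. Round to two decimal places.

0.72

r_true = r_obs / √(r_xx · r_yy) = 0.59 / √(0.80 × 0.84) = 0.59 / √0.6720 = 0.59 / 0.8198 ≈ 0.72.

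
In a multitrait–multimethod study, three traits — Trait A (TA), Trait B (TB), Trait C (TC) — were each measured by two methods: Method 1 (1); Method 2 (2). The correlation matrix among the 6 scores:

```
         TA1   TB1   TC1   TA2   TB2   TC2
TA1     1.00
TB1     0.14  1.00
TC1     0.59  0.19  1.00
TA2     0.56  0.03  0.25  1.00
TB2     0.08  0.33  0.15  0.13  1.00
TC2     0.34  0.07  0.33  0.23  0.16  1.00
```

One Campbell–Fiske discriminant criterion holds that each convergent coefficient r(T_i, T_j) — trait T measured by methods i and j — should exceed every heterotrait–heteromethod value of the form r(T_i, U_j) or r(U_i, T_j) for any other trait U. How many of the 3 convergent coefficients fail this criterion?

1

Each convergent coefficient versus the relevant comparison correlations:
TA (methods 1·2): 0.56 vs {0.08, 0.03, 0.34, 0.25} → pass.
TB (methods 1·2): 0.33 vs {0.03, 0.08, 0.07, 0.15} → pass.
TC (methods 1·2): 0.33 vs {0.25, 0.34, 0.15, 0.07} → fail.
1 of 3 fail.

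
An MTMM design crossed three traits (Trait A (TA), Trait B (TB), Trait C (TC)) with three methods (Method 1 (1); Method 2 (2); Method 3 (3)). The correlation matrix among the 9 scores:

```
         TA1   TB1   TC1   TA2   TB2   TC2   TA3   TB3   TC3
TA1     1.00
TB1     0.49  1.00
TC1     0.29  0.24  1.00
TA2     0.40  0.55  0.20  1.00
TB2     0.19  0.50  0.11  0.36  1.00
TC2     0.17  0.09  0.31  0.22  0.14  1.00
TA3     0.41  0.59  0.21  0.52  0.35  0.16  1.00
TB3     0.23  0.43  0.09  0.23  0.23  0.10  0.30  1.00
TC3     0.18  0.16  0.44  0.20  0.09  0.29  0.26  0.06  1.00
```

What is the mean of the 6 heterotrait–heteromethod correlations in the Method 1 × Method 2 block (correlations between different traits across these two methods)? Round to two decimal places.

0.22

HTHM values (method 1 × method 2): 0.19, 0.17, 0.55, 0.09, 0.20, 0.11; mean = 1.31/6 = 0.22.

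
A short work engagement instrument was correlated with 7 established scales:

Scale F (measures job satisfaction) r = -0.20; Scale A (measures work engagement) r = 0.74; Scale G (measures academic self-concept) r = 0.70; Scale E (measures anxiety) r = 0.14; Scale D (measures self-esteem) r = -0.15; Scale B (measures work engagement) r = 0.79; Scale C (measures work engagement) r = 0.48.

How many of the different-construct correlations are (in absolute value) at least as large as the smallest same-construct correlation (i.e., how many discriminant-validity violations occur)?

Convergent (same construct = work engagement): Scale A, Scale B, Scale C.
Smallest convergent = 0.48. Discriminant |r|: 0.20, 0.70, 0.14, 0.15; count ≥ 0.48 → 1.

1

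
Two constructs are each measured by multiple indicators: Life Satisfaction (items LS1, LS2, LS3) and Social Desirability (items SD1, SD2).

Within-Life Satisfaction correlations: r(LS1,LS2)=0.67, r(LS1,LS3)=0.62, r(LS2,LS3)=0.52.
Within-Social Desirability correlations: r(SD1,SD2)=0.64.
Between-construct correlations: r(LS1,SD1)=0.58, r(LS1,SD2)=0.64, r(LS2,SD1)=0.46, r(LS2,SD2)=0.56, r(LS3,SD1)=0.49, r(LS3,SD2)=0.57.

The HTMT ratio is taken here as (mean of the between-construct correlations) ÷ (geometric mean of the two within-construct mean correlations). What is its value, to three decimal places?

Mean between = 3.30/6 = 0.5500.
Mean within-LS = 1.81/3 = 0.6033; mean within-SD = 0.64/1 = 0.6400.
Geometric mean = √(0.6033 × 0.6400) = 0.6214.
HTMT = 0.5500 / 0.6214 = 0.885.

0.885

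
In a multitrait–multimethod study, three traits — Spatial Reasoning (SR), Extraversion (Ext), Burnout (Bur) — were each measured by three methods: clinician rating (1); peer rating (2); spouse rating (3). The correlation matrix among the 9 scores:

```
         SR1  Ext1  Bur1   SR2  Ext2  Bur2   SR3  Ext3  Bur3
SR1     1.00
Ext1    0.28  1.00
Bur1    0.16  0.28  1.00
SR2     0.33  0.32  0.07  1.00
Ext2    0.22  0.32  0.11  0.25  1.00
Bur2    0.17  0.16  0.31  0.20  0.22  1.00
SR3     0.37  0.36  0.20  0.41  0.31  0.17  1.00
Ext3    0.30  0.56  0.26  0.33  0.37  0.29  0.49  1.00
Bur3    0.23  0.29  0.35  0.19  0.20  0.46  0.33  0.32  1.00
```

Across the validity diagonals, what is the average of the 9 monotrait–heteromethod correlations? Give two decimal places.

Convergent values: 0.33, 0.37, 0.41, 0.32, 0.56, 0.37, 0.31, 0.35, 0.46; mean = 3.48/9 = 0.39.

0.39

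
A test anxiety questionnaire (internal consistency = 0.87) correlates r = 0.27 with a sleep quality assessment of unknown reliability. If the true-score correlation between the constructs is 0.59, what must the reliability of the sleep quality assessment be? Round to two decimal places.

r_true = r_obs / √(r_xx · r_yy) ⇒ 0.59 = 0.27 / √(0.87 · r_yy).
√(0.87 · r_yy) = 0.27 / 0.59 = 0.4576; 0.87 · r_yy = 0.2094; r_yy = 0.2094 / 0.87 ≈ 0.24.

0.24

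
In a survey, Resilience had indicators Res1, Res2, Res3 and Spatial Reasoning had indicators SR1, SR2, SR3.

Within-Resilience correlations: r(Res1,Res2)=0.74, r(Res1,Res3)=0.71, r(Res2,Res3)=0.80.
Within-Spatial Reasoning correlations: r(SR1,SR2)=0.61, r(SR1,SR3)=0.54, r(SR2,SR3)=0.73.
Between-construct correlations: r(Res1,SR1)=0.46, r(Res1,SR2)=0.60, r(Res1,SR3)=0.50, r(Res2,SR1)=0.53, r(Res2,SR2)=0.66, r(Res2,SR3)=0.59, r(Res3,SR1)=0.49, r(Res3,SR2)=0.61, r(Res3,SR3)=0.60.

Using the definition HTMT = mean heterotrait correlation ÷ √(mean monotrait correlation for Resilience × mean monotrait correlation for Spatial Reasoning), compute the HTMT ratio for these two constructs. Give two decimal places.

0.82

Mean between = 5.04/9 = 0.5600.
Mean within-Res = 2.25/3 = 0.7500; mean within-SR = 1.88/3 = 0.6267.
Geometric mean = √(0.7500 × 0.6267) = 0.6856.
HTMT = 0.5600 / 0.6856 = 0.82.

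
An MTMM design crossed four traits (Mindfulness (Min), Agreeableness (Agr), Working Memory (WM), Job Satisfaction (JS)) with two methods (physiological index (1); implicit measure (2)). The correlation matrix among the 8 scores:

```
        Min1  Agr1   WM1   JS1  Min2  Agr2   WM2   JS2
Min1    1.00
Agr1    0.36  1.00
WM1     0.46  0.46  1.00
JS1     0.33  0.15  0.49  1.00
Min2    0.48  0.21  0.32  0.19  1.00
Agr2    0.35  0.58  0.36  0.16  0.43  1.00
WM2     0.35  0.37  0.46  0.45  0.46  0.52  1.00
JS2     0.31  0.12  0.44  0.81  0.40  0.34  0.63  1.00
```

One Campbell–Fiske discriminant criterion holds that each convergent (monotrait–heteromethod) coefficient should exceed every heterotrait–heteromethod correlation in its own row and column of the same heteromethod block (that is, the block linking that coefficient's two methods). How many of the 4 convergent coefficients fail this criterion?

Each convergent coefficient versus the relevant comparison correlations:
Min (methods 1·2): 0.48 vs {0.35, 0.21, 0.35, 0.32, 0.31, 0.19} → pass.
Agr (methods 1·2): 0.58 vs {0.21, 0.35, 0.37, 0.36, 0.12, 0.16} → pass.
WM (methods 1·2): 0.46 vs {0.32, 0.35, 0.36, 0.37, 0.44, 0.45} → pass.
JS (methods 1·2): 0.81 vs {0.19, 0.31, 0.16, 0.12, 0.45, 0.44} → pass.
0 of 4 fail.

0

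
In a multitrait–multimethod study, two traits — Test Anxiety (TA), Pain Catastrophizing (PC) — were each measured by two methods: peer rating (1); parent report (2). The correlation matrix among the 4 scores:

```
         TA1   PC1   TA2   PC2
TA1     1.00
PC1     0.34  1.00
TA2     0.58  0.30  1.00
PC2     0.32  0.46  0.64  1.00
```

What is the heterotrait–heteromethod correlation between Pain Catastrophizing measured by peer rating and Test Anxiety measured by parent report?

0.30

Different traits and methods: r(PC1, TA2) = 0.30.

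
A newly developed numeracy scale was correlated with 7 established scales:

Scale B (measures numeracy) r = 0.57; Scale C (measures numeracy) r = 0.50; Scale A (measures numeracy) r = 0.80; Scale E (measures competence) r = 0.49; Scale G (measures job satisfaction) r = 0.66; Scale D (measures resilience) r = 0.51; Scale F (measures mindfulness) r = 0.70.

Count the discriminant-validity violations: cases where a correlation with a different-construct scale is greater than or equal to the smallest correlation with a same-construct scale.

3

Convergent (same construct = numeracy): Scale B, Scale C, Scale A.
Smallest convergent = 0.50. Discriminant values: 0.49, 0.66, 0.51, 0.70; count ≥ 0.50 → 3.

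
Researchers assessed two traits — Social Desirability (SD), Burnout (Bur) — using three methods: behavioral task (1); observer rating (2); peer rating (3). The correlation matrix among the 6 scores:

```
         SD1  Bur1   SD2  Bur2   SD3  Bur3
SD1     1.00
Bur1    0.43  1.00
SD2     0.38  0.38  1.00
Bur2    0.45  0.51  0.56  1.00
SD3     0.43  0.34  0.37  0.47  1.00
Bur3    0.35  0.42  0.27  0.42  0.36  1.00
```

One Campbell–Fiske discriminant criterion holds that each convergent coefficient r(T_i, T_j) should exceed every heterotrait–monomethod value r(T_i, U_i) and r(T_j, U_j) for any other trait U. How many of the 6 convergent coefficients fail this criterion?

Each convergent coefficient versus the relevant comparison correlations:
SD (methods 1·2): 0.38 vs {0.43, 0.56} → fail.
SD (methods 1·3): 0.43 vs {0.43, 0.36} → fail.
SD (methods 2·3): 0.37 vs {0.56, 0.36} → fail.
Bur (methods 1·2): 0.51 vs {0.43, 0.56} → fail.
Bur (methods 1·3): 0.42 vs {0.43, 0.36} → fail.
Bur (methods 2·3): 0.42 vs {0.56, 0.36} → fail.
6 of 6 fail.

6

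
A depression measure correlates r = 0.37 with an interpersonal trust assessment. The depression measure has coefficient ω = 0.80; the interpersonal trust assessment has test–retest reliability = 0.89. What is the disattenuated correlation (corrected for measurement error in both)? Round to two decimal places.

0.44

r_true = r_obs / √(r_xx · r_yy) = 0.37 / √(0.80 × 0.89) = 0.37 / √0.7120 = 0.37 / 0.8438 ≈ 0.44.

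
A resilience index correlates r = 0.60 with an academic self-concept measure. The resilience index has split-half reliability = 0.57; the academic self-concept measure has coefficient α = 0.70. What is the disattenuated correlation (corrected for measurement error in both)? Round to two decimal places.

0.95

r_true = r_obs / √(r_xx · r_yy) = 0.60 / √(0.57 × 0.70) = 0.60 / √0.3990 = 0.60 / 0.6317 ≈ 0.95.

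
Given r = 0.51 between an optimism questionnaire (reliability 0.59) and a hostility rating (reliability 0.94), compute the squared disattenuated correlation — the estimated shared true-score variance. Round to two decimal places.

0.47

Disattenuated r = 0.51 / √(0.59 × 0.94) = 0.51 / 0.7447 = 0.6848.
Shared true-score variance = 0.6848² = 0.4690 ≈ 0.47.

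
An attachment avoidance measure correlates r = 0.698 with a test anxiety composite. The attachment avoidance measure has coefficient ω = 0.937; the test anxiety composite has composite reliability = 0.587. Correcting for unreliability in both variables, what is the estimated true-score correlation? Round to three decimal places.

r_true = r_obs / √(r_xx · r_yy) = 0.698 / √(0.937 × 0.587) = 0.698 / √0.550019 = 0.698 / 0.7416 ≈ 0.941.

0.941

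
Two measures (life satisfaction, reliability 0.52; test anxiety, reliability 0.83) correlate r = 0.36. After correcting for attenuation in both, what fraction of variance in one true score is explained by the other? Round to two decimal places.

Disattenuated r = 0.36 / √(0.52 × 0.83) = 0.36 / 0.6570 = 0.5479.
Shared true-score variance = 0.5479² = 0.3002 ≈ 0.30.

0.30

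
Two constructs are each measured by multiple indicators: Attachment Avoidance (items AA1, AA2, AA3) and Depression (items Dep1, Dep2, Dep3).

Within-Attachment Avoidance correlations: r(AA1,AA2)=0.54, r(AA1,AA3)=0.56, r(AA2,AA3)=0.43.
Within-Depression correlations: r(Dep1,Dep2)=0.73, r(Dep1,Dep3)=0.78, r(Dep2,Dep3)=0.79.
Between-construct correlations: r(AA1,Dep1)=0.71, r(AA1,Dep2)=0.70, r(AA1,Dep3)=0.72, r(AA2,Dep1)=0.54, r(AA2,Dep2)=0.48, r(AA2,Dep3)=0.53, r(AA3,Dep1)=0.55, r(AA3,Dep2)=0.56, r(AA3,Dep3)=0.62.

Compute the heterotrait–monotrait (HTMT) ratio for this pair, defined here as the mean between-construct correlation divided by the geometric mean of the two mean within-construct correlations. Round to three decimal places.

Between-construct mean = 5.41/9 = 0.6011.
Mean within-AA = 1.53/3 = 0.5100; mean within-Dep = 2.30/3 = 0.7667.
Geometric mean = √(0.5100 × 0.7667) = 0.6253.
HTMT = 0.6011 / 0.6253 = 0.961.

0.961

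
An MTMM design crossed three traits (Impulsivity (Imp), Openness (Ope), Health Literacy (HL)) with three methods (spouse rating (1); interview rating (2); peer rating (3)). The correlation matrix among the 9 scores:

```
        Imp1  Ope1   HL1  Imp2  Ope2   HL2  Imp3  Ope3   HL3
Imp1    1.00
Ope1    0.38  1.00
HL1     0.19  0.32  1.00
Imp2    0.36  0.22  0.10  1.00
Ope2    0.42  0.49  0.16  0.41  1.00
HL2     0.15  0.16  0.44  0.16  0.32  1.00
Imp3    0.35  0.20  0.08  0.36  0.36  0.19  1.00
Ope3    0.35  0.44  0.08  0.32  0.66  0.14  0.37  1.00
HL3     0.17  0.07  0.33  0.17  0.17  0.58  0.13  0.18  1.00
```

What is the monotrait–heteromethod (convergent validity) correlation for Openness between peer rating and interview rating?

Same trait (Ope), different methods: r(Ope3, Ope2) = 0.66.

0.66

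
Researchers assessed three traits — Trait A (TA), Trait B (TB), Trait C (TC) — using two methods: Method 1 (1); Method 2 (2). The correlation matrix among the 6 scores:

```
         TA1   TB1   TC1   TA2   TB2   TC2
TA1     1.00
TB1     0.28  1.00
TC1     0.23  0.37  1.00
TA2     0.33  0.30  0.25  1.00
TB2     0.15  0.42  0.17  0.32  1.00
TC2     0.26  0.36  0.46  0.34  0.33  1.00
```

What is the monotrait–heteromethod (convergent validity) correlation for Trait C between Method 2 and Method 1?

0.46

Same trait (TC), different methods: r(TC2, TC1) = 0.46.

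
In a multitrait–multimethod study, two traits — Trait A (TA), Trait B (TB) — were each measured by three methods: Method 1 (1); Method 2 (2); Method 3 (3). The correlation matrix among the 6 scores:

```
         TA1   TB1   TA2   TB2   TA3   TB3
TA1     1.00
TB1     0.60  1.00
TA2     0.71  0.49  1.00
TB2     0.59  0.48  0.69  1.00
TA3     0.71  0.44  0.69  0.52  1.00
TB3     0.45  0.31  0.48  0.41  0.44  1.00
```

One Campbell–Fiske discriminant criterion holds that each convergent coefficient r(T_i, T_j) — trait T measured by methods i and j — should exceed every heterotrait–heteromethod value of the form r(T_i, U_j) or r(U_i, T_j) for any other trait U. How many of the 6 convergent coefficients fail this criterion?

3

Checking each validity diagonal entry against its comparison values:
TA (methods 1·2): 0.71 vs {0.59, 0.49} → pass.
TA (methods 1·3): 0.71 vs {0.45, 0.44} → pass.
TA (methods 2·3): 0.69 vs {0.48, 0.52} → pass.
TB (methods 1·2): 0.48 vs {0.49, 0.59} → fail.
TB (methods 1·3): 0.31 vs {0.44, 0.45} → fail.
TB (methods 2·3): 0.41 vs {0.52, 0.48} → fail.
3 of 6 fail.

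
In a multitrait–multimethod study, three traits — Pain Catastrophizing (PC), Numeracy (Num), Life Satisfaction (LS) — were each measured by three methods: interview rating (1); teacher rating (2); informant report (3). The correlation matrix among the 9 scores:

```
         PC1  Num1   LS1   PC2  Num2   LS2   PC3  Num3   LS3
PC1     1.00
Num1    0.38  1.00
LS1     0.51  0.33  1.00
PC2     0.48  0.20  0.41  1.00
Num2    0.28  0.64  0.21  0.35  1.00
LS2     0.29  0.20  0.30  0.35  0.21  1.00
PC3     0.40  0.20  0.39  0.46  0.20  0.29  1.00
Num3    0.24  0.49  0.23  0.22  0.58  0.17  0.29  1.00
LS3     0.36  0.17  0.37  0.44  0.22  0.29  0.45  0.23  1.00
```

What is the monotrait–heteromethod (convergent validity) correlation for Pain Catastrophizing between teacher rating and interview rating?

Same trait (PC), different methods: r(PC2, PC1) = 0.48.

0.48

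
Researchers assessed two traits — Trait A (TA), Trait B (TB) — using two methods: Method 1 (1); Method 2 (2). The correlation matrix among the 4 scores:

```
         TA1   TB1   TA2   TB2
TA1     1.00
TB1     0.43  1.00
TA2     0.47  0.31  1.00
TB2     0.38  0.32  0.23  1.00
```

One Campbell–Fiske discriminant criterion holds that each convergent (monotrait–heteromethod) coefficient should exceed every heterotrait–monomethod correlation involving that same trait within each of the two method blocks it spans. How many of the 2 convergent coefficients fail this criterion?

Convergent coefficients and their comparison sets:
TA (methods 1·2): 0.47 vs {0.43, 0.23} → pass.
TB (methods 1·2): 0.32 vs {0.43, 0.23} → fail.
1 of 2 fail.

1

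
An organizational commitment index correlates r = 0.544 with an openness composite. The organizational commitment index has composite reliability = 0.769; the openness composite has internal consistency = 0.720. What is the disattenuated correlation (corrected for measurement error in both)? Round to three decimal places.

r_true = r_obs / √(r_xx · r_yy) = 0.544 / √(0.769 × 0.720) = 0.544 / √0.553680 = 0.544 / 0.7441 ≈ 0.731.

0.731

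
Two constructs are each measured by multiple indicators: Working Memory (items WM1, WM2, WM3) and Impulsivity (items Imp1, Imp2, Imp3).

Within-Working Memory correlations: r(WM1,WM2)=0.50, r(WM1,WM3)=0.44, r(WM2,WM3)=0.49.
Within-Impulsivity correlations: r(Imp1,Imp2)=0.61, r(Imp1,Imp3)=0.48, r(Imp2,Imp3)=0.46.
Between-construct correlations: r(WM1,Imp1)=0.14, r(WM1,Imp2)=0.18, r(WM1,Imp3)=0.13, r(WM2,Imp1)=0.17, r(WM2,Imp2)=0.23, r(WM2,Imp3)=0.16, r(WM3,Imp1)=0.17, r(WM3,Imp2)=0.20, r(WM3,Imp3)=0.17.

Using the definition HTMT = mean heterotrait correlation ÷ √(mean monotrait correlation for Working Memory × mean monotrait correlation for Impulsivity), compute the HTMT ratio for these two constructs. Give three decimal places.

Between-construct mean = 1.55/9 = 0.1722.
Mean within-WM = 1.43/3 = 0.4767; mean within-Imp = 1.55/3 = 0.5167.
Geometric mean = √(0.4767 × 0.5167) = 0.4963.
HTMT = 0.1722 / 0.4963 = 0.347.

0.347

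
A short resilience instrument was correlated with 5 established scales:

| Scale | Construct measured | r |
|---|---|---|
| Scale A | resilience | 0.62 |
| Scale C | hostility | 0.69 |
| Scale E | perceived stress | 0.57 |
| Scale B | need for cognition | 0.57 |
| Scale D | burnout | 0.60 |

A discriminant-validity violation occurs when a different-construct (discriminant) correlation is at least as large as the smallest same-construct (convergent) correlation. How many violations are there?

1

Convergent (same construct = resilience): Scale A.
Smallest convergent = 0.62. Discriminant values: 0.69, 0.57, 0.57, 0.60; count ≥ 0.62 → 1.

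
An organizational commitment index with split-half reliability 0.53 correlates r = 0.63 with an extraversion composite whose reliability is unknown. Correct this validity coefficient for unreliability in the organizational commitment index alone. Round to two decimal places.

0.87

Single correction: r_c = r_obs / √r_xx = 0.63 / √0.53 = 0.63 / 0.7280 ≈ 0.87.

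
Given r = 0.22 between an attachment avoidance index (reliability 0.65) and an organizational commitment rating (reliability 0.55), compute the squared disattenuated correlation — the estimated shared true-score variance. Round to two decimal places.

0.14

Disattenuated r = 0.22 / √(0.65 × 0.55) = 0.22 / 0.5979 = 0.3680.
Shared true-score variance = 0.3680² = 0.1354 ≈ 0.14.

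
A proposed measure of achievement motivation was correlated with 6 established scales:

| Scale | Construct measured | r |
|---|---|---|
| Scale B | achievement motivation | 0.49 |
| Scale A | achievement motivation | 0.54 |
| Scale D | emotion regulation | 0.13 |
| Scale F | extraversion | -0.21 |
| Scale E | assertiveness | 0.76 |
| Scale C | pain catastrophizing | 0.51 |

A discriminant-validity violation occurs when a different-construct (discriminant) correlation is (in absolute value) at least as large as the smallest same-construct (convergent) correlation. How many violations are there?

Convergent (same construct = achievement motivation): Scale B, Scale A.
Smallest convergent = 0.49. Discriminant |r|: 0.13, 0.21, 0.76, 0.51; count ≥ 0.49 → 2.

2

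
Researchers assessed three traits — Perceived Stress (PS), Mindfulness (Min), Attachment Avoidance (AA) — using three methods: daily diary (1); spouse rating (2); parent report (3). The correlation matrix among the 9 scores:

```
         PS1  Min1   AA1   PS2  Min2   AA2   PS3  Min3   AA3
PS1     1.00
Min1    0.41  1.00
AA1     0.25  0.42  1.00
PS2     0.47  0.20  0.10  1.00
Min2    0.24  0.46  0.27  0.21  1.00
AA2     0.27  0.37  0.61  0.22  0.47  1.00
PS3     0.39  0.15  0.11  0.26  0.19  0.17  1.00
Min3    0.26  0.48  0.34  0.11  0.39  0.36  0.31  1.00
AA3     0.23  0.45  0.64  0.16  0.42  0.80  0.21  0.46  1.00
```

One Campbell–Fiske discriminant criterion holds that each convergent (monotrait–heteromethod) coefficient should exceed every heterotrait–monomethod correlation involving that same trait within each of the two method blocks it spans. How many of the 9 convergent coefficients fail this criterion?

Convergent coefficients and their comparison sets:
PS (methods 1·2): 0.47 vs {0.41, 0.21, 0.25, 0.22} → pass.
PS (methods 1·3): 0.39 vs {0.41, 0.31, 0.25, 0.21} → fail.
PS (methods 2·3): 0.26 vs {0.21, 0.31, 0.22, 0.21} → fail.
Min (methods 1·2): 0.46 vs {0.41, 0.21, 0.42, 0.47} → fail.
Min (methods 1·3): 0.48 vs {0.41, 0.31, 0.42, 0.46} → pass.
Min (methods 2·3): 0.39 vs {0.21, 0.31, 0.47, 0.46} → fail.
AA (methods 1·2): 0.61 vs {0.25, 0.22, 0.42, 0.47} → pass.
AA (methods 1·3): 0.64 vs {0.25, 0.21, 0.42, 0.46} → pass.
AA (methods 2·3): 0.80 vs {0.22, 0.21, 0.47, 0.46} → pass.
4 of 9 fail.

4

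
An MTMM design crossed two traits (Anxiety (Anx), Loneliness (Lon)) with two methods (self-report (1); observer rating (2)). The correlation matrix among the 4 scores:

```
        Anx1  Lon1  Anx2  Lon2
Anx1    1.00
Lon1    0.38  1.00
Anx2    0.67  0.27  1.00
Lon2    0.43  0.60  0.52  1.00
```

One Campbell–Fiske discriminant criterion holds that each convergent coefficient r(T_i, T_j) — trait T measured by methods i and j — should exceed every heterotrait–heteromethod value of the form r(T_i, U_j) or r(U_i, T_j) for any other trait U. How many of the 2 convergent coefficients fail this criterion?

0

Convergent coefficients and their comparison sets:
Anx (methods 1·2): 0.67 vs {0.43, 0.27} → pass.
Lon (methods 1·2): 0.60 vs {0.27, 0.43} → pass.
0 of 2 fail.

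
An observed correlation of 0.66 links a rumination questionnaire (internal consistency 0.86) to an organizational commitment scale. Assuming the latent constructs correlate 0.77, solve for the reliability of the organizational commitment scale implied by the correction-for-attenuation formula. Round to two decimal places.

0.85

r_true = r_obs / √(r_xx · r_yy) ⇒ 0.77 = 0.66 / √(0.86 · r_yy).
√(0.86 · r_yy) = 0.66 / 0.77 = 0.8571; 0.86 · r_yy = 0.7346; r_yy = 0.7346 / 0.86 ≈ 0.85.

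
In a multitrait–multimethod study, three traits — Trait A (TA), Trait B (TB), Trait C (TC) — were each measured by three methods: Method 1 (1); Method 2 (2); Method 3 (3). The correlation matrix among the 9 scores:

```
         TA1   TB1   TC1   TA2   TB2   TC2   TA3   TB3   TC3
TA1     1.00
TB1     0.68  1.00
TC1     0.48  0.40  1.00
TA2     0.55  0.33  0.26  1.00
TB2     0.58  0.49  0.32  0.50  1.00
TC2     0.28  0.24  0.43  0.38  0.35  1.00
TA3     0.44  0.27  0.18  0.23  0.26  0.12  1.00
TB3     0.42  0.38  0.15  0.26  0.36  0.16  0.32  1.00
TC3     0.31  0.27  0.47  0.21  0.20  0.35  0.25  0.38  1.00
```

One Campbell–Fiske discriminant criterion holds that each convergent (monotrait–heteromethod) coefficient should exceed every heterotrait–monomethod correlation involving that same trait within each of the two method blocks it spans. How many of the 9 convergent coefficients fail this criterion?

9

Each convergent coefficient versus the relevant comparison correlations:
TA (methods 1·2): 0.55 vs {0.68, 0.50, 0.48, 0.38} → fail.
TA (methods 1·3): 0.44 vs {0.68, 0.32, 0.48, 0.25} → fail.
TA (methods 2·3): 0.23 vs {0.50, 0.32, 0.38, 0.25} → fail.
TB (methods 1·2): 0.49 vs {0.68, 0.50, 0.40, 0.35} → fail.
TB (methods 1·3): 0.38 vs {0.68, 0.32, 0.40, 0.38} → fail.
TB (methods 2·3): 0.36 vs {0.50, 0.32, 0.35, 0.38} → fail.
TC (methods 1·2): 0.43 vs {0.48, 0.38, 0.40, 0.35} → fail.
TC (methods 1·3): 0.47 vs {0.48, 0.25, 0.40, 0.38} → fail.
TC (methods 2·3): 0.35 vs {0.38, 0.25, 0.35, 0.38} → fail.
9 of 9 fail.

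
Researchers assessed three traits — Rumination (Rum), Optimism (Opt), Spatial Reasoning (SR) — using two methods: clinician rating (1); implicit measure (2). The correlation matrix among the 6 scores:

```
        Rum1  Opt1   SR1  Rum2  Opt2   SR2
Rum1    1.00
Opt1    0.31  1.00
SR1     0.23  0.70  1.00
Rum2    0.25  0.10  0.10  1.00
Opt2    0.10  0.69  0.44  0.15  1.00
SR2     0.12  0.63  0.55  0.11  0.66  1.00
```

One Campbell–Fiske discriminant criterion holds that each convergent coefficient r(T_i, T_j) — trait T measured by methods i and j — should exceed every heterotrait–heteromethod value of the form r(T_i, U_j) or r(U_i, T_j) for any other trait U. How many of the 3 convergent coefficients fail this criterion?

Each convergent coefficient versus the relevant comparison correlations:
Rum (methods 1·2): 0.25 vs {0.10, 0.10, 0.12, 0.10} → pass.
Opt (methods 1·2): 0.69 vs {0.10, 0.10, 0.63, 0.44} → pass.
SR (methods 1·2): 0.55 vs {0.10, 0.12, 0.44, 0.63} → fail.
1 of 3 fail.

1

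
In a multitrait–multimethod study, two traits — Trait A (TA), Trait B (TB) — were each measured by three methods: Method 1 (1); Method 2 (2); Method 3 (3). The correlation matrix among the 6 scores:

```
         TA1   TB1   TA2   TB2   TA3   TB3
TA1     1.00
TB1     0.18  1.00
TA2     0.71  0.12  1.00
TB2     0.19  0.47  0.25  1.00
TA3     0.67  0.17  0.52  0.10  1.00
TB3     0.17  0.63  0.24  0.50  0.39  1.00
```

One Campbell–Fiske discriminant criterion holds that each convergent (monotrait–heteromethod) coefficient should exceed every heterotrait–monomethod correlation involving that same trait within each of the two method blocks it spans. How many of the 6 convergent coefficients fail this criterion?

0

Each convergent coefficient versus the relevant comparison correlations:
TA (methods 1·2): 0.71 vs {0.18, 0.25} → pass.
TA (methods 1·3): 0.67 vs {0.18, 0.39} → pass.
TA (methods 2·3): 0.52 vs {0.25, 0.39} → pass.
TB (methods 1·2): 0.47 vs {0.18, 0.25} → pass.
TB (methods 1·3): 0.63 vs {0.18, 0.39} → pass.
TB (methods 2·3): 0.50 vs {0.25, 0.39} → pass.
0 of 6 fail.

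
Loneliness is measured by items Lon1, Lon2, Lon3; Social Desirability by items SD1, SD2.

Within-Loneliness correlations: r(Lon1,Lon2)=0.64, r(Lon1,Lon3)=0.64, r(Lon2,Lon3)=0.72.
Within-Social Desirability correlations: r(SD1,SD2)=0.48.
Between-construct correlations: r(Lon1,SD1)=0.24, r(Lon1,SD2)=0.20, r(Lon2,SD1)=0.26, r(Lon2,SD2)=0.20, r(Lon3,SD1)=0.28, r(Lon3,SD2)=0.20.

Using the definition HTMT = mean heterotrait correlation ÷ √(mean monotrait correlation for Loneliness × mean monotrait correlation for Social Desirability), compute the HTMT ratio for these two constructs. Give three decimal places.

Mean heterotrait r = 1.38/6 = 0.2300.
Mean within-Lon = 2.00/3 = 0.6667; mean within-SD = 0.48/1 = 0.4800.
Geometric mean = √(0.6667 × 0.4800) = 0.5657.
HTMT = 0.2300 / 0.5657 = 0.407.

0.407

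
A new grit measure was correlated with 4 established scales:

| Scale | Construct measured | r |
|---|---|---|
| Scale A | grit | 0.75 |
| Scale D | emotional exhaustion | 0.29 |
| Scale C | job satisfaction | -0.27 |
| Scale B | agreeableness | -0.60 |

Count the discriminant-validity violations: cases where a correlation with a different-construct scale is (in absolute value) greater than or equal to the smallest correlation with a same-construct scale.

0

Convergent (same construct = grit): Scale A.
Smallest convergent = 0.75. Discriminant |r|: 0.29, 0.27, 0.60; count ≥ 0.75 → 0.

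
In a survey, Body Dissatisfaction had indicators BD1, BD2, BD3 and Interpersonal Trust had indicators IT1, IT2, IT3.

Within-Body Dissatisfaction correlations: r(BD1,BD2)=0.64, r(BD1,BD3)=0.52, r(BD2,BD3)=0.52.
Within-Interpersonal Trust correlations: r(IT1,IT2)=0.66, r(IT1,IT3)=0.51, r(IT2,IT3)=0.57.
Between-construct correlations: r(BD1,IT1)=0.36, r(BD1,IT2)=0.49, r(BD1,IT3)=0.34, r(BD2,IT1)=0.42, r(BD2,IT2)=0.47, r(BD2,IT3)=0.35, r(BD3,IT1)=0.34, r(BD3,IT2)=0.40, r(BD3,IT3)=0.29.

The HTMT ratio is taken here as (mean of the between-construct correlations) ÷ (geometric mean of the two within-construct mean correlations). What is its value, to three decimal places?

Between-construct mean = 3.46/9 = 0.3844.
Mean within-BD = 1.68/3 = 0.5600; mean within-IT = 1.74/3 = 0.5800.
Geometric mean = √(0.5600 × 0.5800) = 0.5699.
HTMT = 0.3844 / 0.5699 = 0.675.

0.675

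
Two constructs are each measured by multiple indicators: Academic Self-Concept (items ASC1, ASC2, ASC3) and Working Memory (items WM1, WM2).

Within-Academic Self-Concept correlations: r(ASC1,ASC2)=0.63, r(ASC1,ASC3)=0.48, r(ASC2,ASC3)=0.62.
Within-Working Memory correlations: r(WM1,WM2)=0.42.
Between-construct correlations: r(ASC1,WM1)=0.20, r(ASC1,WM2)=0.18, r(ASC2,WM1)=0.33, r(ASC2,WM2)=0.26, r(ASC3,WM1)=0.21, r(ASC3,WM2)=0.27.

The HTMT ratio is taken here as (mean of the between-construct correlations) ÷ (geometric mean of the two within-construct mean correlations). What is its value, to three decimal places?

Mean between = 1.45/6 = 0.2417.
Mean within-ASC = 1.73/3 = 0.5767; mean within-WM = 0.42/1 = 0.4200.
Geometric mean = √(0.5767 × 0.4200) = 0.4922.
HTMT = 0.2417 / 0.4922 = 0.491.

0.491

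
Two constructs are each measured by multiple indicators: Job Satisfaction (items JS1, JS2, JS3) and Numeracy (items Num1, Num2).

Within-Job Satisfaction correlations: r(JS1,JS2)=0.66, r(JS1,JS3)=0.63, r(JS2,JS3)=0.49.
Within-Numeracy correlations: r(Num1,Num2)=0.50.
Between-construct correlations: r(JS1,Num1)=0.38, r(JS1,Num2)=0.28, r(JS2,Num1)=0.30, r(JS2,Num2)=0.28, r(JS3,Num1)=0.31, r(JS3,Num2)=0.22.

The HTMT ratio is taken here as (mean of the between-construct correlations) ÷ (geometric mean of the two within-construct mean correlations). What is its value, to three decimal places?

0.542

Mean heterotrait r = 1.77/6 = 0.2950.
Mean within-JS = 1.78/3 = 0.5933; mean within-Num = 0.50/1 = 0.5000.
Geometric mean = √(0.5933 × 0.5000) = 0.5447.
HTMT = 0.2950 / 0.5447 = 0.542.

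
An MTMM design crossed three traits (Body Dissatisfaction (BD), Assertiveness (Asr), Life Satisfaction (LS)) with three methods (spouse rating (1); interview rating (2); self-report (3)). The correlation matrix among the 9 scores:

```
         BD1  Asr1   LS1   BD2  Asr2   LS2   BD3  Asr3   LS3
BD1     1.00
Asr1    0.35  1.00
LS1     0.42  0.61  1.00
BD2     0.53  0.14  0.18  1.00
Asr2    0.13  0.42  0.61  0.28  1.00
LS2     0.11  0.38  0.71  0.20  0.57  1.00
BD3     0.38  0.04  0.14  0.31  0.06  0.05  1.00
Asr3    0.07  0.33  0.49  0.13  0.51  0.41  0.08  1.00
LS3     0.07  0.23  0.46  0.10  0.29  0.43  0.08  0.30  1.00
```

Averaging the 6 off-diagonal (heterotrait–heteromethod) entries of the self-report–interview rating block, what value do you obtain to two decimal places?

0.17

HTHM values (method 3 × method 2): 0.06, 0.05, 0.13, 0.41, 0.10, 0.29; mean = 1.04/6 = 0.17.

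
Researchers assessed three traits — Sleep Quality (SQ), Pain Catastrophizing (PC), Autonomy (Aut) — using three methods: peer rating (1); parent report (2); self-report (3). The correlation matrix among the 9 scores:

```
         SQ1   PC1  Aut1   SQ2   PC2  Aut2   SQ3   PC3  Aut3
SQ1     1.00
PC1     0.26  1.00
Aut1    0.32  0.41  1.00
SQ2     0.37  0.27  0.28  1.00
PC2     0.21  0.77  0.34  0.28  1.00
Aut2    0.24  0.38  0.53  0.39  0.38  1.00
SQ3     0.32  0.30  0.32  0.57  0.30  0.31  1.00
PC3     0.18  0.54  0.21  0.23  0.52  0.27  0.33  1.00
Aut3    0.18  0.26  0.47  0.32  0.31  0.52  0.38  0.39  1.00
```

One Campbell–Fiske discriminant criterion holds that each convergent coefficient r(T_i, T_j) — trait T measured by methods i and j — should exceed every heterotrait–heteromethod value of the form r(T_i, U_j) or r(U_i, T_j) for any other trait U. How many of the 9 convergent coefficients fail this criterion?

Each convergent coefficient versus the relevant comparison correlations:
SQ (methods 1·2): 0.37 vs {0.21, 0.27, 0.24, 0.28} → pass.
SQ (methods 1·3): 0.32 vs {0.18, 0.30, 0.18, 0.32} → fail.
SQ (methods 2·3): 0.57 vs {0.23, 0.30, 0.32, 0.31} → pass.
PC (methods 1·2): 0.77 vs {0.27, 0.21, 0.38, 0.34} → pass.
PC (methods 1·3): 0.54 vs {0.30, 0.18, 0.26, 0.21} → pass.
PC (methods 2·3): 0.52 vs {0.30, 0.23, 0.31, 0.27} → pass.
Aut (methods 1·2): 0.53 vs {0.28, 0.24, 0.34, 0.38} → pass.
Aut (methods 1·3): 0.47 vs {0.32, 0.18, 0.21, 0.26} → pass.
Aut (methods 2·3): 0.52 vs {0.31, 0.32, 0.27, 0.31} → pass.
1 of 9 fail.

1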